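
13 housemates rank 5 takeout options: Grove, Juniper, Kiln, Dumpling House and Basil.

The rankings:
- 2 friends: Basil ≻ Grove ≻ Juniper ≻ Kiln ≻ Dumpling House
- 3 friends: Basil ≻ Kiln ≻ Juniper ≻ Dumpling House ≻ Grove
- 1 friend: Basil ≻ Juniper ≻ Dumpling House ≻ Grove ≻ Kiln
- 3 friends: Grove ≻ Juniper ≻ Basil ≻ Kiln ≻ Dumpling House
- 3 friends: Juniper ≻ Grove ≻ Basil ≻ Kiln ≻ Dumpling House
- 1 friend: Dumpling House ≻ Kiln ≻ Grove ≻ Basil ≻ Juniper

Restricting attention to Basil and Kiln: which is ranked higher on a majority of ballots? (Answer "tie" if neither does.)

Ballots ranking Basil above Kiln: 2 + 3 + 1 + 3 + 3 = 12.
Ballots ranking Kiln above Basil: 13 − 12 = 1.
Basil wins the head-to-head 12–1.

Basil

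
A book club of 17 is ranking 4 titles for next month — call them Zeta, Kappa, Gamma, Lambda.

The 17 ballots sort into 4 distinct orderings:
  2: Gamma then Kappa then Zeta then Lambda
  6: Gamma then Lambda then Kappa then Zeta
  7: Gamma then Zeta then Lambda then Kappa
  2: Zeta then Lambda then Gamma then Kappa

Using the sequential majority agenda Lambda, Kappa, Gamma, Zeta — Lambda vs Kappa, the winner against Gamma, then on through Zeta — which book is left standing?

Gamma

Round 1: Lambda vs Kappa — 15–2, Lambda advances.
Round 2: Lambda vs Gamma — 2–15, Gamma advances.
Round 3: Gamma vs Zeta — 15–2, Gamma advances.
The agenda winner is Gamma.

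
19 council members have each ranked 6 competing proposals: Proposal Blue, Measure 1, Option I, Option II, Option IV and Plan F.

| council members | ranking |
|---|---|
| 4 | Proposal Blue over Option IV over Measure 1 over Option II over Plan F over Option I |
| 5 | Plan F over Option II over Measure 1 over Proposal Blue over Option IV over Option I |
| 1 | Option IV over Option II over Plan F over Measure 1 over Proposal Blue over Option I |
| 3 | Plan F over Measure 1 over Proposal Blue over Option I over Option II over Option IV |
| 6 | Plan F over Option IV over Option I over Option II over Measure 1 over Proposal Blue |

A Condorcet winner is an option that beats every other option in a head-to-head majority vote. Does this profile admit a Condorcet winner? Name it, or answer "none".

Pairwise majorities:
Proposal Blue–Measure 1: Measure 1 15–4.
Proposal Blue vs Option I: Proposal Blue wins 13–6.
Proposal Blue vs Option II: Option II wins 12–7.
Proposal Blue–Option IV: Proposal Blue 12–7.
Proposal Blue–Plan F: Plan F 15–4.
Measure 1 vs Option I: Measure 1 wins 13–6.
Measure 1 vs Option II: Option II wins 12–7.
Measure 1 vs Option IV: Option IV wins 11–8.
Measure 1 vs Plan F: Plan F, 15–4.
Option I–Option II: Option II 10–9.
Option I vs Option IV: Option IV wins 16–3.
Option I vs Plan F: Plan F wins 19–0.
Option II–Option IV: Option IV 11–8.
Option II vs Plan F: Plan F, 14–5.
Option IV vs Plan F: Plan F wins 14–5.
Plan F wins every pairwise contest, so Plan F is the Condorcet winner.

Plan F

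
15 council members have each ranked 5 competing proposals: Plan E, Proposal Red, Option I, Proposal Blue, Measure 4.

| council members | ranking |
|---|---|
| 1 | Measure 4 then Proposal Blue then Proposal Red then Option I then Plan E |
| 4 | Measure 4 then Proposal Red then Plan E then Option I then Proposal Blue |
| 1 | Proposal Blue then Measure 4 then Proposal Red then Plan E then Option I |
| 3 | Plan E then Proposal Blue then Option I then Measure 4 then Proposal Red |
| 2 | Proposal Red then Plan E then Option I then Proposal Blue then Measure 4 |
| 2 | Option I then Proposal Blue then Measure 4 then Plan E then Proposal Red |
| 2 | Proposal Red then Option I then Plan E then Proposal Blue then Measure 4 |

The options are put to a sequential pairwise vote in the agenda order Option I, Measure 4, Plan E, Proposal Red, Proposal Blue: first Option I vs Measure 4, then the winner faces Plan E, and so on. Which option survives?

Round 1: Option I vs Measure 4 — 9–6, Option I advances.
Round 2: Option I vs Plan E — 5–10, Plan E advances.
Round 3: Plan E vs Proposal Red — 5–10, Proposal Red advances.
Round 4: Proposal Red vs Proposal Blue — 8–7, Proposal Red advances.
Proposal Red survives the agenda.

Proposal Red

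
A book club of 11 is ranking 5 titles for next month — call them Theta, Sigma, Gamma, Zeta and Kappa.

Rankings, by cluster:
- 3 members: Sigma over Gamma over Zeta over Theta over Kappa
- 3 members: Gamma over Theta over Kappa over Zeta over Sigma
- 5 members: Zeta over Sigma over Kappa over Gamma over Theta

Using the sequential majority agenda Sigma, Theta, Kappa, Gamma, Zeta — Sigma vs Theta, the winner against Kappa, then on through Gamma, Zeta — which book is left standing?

Zeta

Round 1: Sigma vs Theta — 8–3, Sigma advances.
Round 2: Sigma vs Kappa — 8–3, Sigma advances.
Round 3: Sigma vs Gamma — 8–3, Sigma advances.
Round 4: Sigma vs Zeta — 3–8, Zeta advances.
Zeta survives the agenda.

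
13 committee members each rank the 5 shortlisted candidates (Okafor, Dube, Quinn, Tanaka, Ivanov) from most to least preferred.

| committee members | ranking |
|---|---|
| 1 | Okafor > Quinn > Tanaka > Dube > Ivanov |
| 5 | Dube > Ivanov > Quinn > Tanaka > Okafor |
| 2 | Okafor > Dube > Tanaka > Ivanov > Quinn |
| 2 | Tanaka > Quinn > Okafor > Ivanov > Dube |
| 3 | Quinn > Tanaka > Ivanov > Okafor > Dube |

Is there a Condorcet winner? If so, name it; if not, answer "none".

Check each pair by majority over 13 ballots:
Okafor vs Dube: Okafor wins 8–5.
Okafor vs Quinn: Quinn wins 10–3.
Okafor vs Tanaka: Okafor preferred on 1+2 = 3 ballots; Tanaka wins 10–3.
Okafor vs Ivanov: 1+2+2 = 5 for Okafor, 8 for Ivanov — Ivanov by 8–5.
Dube vs Quinn: 7 to 6, Dube.
Dube vs Tanaka: Dube preferred on 5+2 = 7 ballots; Dube wins 7–6.
Dube vs Ivanov: Dube, 8–5.
Quinn vs Tanaka: Quinn, 9–4.
Quinn vs Ivanov: Ivanov, 7–6.
Tanaka–Ivanov: Tanaka 8–5.
Every candidate loses at least once (Okafor loses to Quinn; Dube loses to Okafor; Quinn loses to Dube; Tanaka loses to Dube; Ivanov loses to Dube). The majority relation contains the cycle Okafor → Dube → Quinn → Okafor, so there is no Condorcet winner.

none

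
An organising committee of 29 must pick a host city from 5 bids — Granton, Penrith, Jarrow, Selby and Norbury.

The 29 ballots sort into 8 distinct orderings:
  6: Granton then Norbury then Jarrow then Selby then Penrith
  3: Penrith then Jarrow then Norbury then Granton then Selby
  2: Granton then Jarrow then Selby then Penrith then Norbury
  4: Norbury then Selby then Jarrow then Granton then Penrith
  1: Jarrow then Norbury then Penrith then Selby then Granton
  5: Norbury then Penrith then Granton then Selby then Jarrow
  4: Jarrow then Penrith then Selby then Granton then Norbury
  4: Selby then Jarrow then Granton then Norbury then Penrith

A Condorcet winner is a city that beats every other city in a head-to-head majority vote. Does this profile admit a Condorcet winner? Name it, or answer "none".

Head-to-head results (29 organisers):
Granton vs Penrith: Granton, 16–13.
Granton vs Jarrow: Jarrow wins 16–13.
Granton vs Selby: Granton wins 16–13.
Granton vs Norbury: Granton wins 16–13.
Penrith–Jarrow: Jarrow 21–8.
Penrith vs Selby: Selby wins 16–13.
Penrith–Norbury: Norbury 20–9.
Jarrow–Selby: Jarrow 16–13.
Jarrow–Norbury: Norbury 15–14.
Selby vs Norbury: Norbury, 19–10.
No city is unbeaten: Granton loses to Jarrow; Penrith loses to Granton; Jarrow loses to Norbury; Selby loses to Granton; Norbury loses to Granton. In particular Granton > Norbury > Jarrow > Granton is a majority cycle — no Condorcet winner exists.

none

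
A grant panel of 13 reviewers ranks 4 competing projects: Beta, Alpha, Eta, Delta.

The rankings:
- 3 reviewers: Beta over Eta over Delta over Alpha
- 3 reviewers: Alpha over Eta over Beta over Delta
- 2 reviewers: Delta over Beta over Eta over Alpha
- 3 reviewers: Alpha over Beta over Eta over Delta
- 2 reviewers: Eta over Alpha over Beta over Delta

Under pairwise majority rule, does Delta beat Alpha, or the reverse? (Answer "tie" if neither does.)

Ballots ranking Delta above Alpha: 3 + 2 = 5.
Ballots ranking Alpha above Delta: 13 − 5 = 8.
Alpha wins the head-to-head 8–5.

Alpha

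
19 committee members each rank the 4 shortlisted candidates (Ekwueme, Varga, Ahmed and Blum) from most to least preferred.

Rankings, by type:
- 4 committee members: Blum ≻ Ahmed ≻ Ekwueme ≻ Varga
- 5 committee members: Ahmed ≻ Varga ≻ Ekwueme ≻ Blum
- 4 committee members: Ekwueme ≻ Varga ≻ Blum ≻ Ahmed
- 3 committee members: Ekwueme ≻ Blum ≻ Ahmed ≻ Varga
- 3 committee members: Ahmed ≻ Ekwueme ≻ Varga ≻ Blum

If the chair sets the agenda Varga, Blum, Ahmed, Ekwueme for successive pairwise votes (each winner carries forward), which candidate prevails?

Round 1: Varga vs Blum — 12–7, Varga advances.
Round 2: Varga vs Ahmed — 4–15, Ahmed advances.
Round 3: Ahmed vs Ekwueme — 12–7, Ahmed advances.
Ahmed survives the agenda.

Ahmed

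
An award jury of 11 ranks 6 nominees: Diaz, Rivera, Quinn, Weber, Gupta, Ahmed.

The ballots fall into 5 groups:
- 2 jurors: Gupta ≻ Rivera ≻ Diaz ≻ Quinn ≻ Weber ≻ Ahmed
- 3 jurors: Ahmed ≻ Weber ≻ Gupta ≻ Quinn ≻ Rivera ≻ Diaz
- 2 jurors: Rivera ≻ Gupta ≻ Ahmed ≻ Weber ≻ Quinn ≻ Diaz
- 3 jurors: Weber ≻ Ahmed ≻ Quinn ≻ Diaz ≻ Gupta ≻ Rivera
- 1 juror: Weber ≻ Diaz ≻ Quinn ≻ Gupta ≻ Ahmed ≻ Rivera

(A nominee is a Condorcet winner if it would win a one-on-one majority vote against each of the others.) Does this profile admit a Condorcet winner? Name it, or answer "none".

Pairwise majorities:
Diaz vs Rivera: 3+1 = 4 for Diaz, 7 for Rivera — Rivera by 7–4.
Diaz vs Quinn: 2+1 = 3 for Diaz, 8 for Quinn — Quinn by 8–3.
Diaz vs Weber: Diaz preferred on 2 ballots; Weber wins 9–2.
Diaz vs Gupta: Diaz is ranked higher on 3+1 = 4 ballots, Gupta on 7. Gupta wins 7–4.
Diaz vs Ahmed: Diaz is ranked higher on 2+1 = 3 ballots, Ahmed on 8. Ahmed wins 8–3.
Rivera vs Quinn: Rivera is ranked higher on 2+2 = 4 ballots, Quinn on 7. Quinn wins 7–4.
Rivera vs Weber: Rivera preferred on 2+2 = 4 ballots; Weber wins 7–4.
Rivera vs Gupta: 2 to 9, Gupta.
Rivera vs Ahmed: 2+2 = 4 for Rivera, 7 for Ahmed — Ahmed by 7–4.
Quinn vs Weber: 2 to 9, Weber.
Quinn vs Gupta: Quinn is ranked higher on 3+1 = 4 ballots, Gupta on 7. Gupta wins 7–4.
Quinn vs Ahmed: 2+1 = 3 for Quinn, 8 for Ahmed — Ahmed by 8–3.
Weber vs Gupta: Weber is ranked higher on 3+3+1 = 7 ballots, Gupta on 4. Weber wins 7–4.
Weber vs Ahmed: Weber preferred on 2+3+1 = 6 ballots; Weber wins 6–5.
Gupta vs Ahmed: Gupta preferred on 2+2+1 = 5 ballots; Ahmed wins 6–5.
Weber wins every pairwise contest, so Weber is the Condorcet winner.

Weber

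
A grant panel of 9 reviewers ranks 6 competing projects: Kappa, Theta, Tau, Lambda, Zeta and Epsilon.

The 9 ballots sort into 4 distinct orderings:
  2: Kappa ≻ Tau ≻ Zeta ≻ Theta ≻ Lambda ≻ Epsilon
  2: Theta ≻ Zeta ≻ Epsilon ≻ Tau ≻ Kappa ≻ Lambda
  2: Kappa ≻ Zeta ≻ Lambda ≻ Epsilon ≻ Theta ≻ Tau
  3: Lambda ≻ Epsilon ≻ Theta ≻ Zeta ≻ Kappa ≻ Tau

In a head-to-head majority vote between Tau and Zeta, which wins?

Ballots ranking Tau above Zeta: 2.
Ballots ranking Zeta above Tau: 9 − 2 = 7.
Zeta wins the head-to-head 7–2.

Zeta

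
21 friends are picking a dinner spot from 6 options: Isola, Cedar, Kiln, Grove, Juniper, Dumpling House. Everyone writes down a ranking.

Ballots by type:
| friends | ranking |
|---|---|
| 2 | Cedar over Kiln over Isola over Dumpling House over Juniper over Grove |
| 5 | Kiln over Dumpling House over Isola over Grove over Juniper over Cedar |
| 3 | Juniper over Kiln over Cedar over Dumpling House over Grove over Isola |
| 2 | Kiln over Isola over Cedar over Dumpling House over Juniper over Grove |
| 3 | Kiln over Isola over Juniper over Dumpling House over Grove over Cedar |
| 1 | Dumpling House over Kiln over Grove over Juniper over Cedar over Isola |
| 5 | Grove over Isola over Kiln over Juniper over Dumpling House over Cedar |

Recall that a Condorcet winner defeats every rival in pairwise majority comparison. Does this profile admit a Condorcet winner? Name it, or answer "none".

Head-to-head results (21 friends):
Isola vs Cedar: Isola, 15–6.
Isola–Kiln: Kiln 16–5.
Isola vs Grove: Isola wins 12–9.
Isola vs Juniper: Isola, 17–4.
Isola vs Dumpling House: Isola, 12–9.
Cedar vs Kiln: Kiln, 19–2.
Cedar vs Grove: Grove wins 14–7.
Cedar vs Juniper: Juniper, 17–4.
Cedar vs Dumpling House: Dumpling House, 14–7.
Kiln vs Grove: Kiln wins 16–5.
Kiln vs Juniper: Kiln wins 18–3.
Kiln vs Dumpling House: Kiln, 20–1.
Grove vs Juniper: Grove wins 11–10.
Grove–Dumpling House: Dumpling House 16–5.
Juniper vs Dumpling House: Juniper wins 11–10.
Kiln defeats every rival head-to-head and is the Condorcet winner.

Kiln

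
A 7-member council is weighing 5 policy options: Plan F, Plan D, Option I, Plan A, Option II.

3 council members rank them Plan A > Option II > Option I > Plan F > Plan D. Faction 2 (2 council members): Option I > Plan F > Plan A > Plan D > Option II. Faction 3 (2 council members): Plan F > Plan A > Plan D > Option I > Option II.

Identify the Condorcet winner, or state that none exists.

Head-to-head results (7 council members):
Plan F vs Plan D: 3+2+2 = 7 for Plan F, 0 for Plan D — Plan F by 7–0.
Plan F vs Option I: 2 for Plan F, 5 for Option I — Option I by 5–2.
Plan F vs Plan A: Plan F preferred on 2+2 = 4 ballots; Plan F wins 4–3.
Plan F vs Option II: Plan F is ranked higher on 2+2 = 4 ballots, Option II on 3. Plan F wins 4–3.
Plan D vs Option I: 2 to 5, Option I.
Plan D vs Plan A: Plan D preferred on 0 ballots; Plan A wins 7–0.
Plan D vs Option II: 4 to 3, Plan D.
Option I vs Plan A: 2 for Option I, 5 for Plan A — Plan A by 5–2.
Option I vs Option II: Option I preferred on 2+2 = 4 ballots; Option I wins 4–3.
Plan A vs Option II: Plan A is ranked higher on 3+2+2 = 7 ballots, Option II on 0. Plan A wins 7–0.
Every option loses at least once (Plan F loses to Option I; Plan D loses to Plan F; Option I loses to Plan A; Plan A loses to Plan F; Option II loses to Plan F). The majority relation contains the cycle Plan F > Plan A > Option I > Plan F, so there is no Condorcet winner.

none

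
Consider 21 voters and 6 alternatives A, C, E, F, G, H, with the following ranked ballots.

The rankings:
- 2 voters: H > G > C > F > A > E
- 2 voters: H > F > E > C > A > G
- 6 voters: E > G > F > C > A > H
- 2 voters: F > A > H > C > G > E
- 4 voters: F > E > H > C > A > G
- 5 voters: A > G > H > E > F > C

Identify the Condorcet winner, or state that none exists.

none

Pairwise majorities:
A vs C: C, 14–7.
A vs E: E wins 12–9.
A vs F: F wins 16–5.
A vs G: A wins 13–8.
A vs H: A, 13–8.
C–E: E 17–4.
C vs F: F, 19–2.
C vs G: G wins 13–8.
C–H: H 15–6.
E vs F: E wins 11–10.
E vs G: E wins 12–9.
E–H: H 11–10.
F–G: G 13–8.
F vs H: F, 12–9.
G–H: G 11–10.
Every alternative loses at least once (A loses to C; C loses to E; E loses to H; F loses to E; G loses to A; H loses to A). The majority relation contains the cycle A > G > C > A, so there is no Condorcet winner.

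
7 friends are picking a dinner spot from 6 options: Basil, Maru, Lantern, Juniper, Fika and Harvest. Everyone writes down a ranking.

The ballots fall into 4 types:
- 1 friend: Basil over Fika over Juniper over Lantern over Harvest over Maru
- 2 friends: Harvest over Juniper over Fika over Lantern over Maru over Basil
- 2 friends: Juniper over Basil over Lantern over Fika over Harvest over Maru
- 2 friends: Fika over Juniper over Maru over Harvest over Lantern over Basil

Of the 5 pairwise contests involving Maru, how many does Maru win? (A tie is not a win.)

1

Maru against each rival (7 friends):
Maru vs Basil: Maru is ranked higher on 2+2 = 4 ballots, Basil on 3. Maru wins 4–3.
Maru vs Lantern: Lantern wins 5–2.
Maru vs Juniper: Juniper wins 7–0.
Maru vs Fika: Maru preferred on 0 ballots; Fika wins 7–0.
Maru vs Harvest: 2 to 5, Harvest.
Maru beats Basil; loses to Lantern, Juniper, Fika, Harvest — 1 pairwise win.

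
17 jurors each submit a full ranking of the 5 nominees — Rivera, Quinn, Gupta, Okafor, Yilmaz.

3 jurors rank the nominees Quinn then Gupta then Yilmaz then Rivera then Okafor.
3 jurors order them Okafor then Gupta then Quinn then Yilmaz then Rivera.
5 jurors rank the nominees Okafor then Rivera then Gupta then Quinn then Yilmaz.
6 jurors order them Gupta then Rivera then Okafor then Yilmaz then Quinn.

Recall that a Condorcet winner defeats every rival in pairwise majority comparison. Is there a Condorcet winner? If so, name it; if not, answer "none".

Gupta

Pairwise majorities:
Rivera vs Quinn: Rivera preferred on 5+6 = 11 ballots; Rivera wins 11–6.
Rivera vs Gupta: 5 to 12, Gupta.
Rivera vs Okafor: 3+6 = 9 for Rivera, 8 for Okafor — Rivera by 9–8.
Rivera vs Yilmaz: 11 to 6, Rivera.
Quinn vs Gupta: 3 to 14, Gupta.
Quinn vs Okafor: 3 to 14, Okafor.
Quinn vs Yilmaz: 11 to 6, Quinn.
Gupta vs Okafor: Gupta preferred on 3+6 = 9 ballots; Gupta wins 9–8.
Gupta vs Yilmaz: 17 to 0, Gupta.
Okafor vs Yilmaz: Okafor preferred on 3+5+6 = 14 ballots; Okafor wins 14–3.
Gupta wins every pairwise contest, so Gupta is the Condorcet winner.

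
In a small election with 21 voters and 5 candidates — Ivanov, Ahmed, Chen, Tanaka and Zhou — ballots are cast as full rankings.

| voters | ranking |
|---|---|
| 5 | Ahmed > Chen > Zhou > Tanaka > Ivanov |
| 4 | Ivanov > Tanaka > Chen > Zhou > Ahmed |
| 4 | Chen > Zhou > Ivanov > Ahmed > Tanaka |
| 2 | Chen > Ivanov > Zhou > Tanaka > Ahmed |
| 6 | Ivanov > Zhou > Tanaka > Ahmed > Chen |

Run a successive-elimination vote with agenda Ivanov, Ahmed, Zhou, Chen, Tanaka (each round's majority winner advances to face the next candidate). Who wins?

Chen

Round 1: Ivanov vs Ahmed — 16–5, Ivanov advances.
Round 2: Ivanov vs Zhou — 12–9, Ivanov advances.
Round 3: Ivanov vs Chen — 10–11, Chen advances.
Round 4: Chen vs Tanaka — 11–10, Chen advances.
Chen survives the agenda.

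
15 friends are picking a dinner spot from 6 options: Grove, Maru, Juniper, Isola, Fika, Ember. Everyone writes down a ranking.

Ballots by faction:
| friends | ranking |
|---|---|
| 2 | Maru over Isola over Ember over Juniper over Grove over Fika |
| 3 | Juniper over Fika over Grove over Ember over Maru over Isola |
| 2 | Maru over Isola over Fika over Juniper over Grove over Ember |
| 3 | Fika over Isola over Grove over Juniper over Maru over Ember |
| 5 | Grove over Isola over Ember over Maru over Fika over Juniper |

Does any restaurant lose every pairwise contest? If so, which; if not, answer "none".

Pairwise majorities:
Grove vs Maru: 11 to 4, Grove.
Grove–Juniper: Grove 8–7.
Grove vs Isola: 3+5 = 8 for Grove, 7 for Isola — Grove by 8–7.
Grove vs Fika: Grove is ranked higher on 2+5 = 7 ballots, Fika on 8. Fika wins 8–7.
Grove vs Ember: Grove is ranked higher on 3+2+3+5 = 13 ballots, Ember on 2. Grove wins 13–2.
Maru vs Juniper: 2+2+5 = 9 for Maru, 6 for Juniper — Maru by 9–6.
Maru vs Isola: Isola wins 8–7.
Maru vs Fika: 2+2+5 = 9 for Maru, 6 for Fika — Maru by 9–6.
Maru vs Ember: Maru is ranked higher on 2+2+3 = 7 ballots, Ember on 8. Ember wins 8–7.
Juniper vs Isola: Juniper preferred on 3 ballots; Isola wins 12–3.
Juniper–Fika: Fika 10–5.
Juniper vs Ember: 3+2+3 = 8 for Juniper, 7 for Ember — Juniper by 8–7.
Isola vs Fika: Isola is ranked higher on 2+2+5 = 9 ballots, Fika on 6. Isola wins 9–6.
Isola vs Ember: Isola, 12–3.
Fika vs Ember: 3+2+3 = 8 for Fika, 7 for Ember — Fika by 8–7.
Each restaurant has at least one pairwise win (Grove beats Maru; Maru beats Juniper; Juniper beats Ember; Isola beats Maru; Fika beats Grove; Ember beats Maru) — no Condorcet loser.

none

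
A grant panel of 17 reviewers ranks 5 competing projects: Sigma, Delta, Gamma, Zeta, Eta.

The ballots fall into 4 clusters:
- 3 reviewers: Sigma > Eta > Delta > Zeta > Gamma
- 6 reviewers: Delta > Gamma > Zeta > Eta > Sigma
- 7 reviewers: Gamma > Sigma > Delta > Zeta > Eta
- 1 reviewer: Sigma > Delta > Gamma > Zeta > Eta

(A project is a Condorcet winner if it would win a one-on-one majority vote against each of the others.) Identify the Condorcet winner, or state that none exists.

none

Head-to-head results (17 reviewers):
Sigma–Delta: Sigma 11–6.
Sigma–Gamma: Gamma 13–4.
Sigma vs Zeta: Sigma, 11–6.
Sigma vs Eta: Sigma, 11–6.
Delta–Gamma: Delta 10–7.
Delta vs Zeta: Delta wins 17–0.
Delta–Eta: Delta 14–3.
Gamma vs Zeta: Gamma, 14–3.
Gamma–Eta: Gamma 14–3.
Zeta vs Eta: Zeta, 14–3.
Every project loses at least once (Sigma loses to Gamma; Delta loses to Sigma; Gamma loses to Delta; Zeta loses to Sigma; Eta loses to Sigma). The majority relation contains the cycle Sigma > Delta > Gamma > Sigma, so there is no Condorcet winner.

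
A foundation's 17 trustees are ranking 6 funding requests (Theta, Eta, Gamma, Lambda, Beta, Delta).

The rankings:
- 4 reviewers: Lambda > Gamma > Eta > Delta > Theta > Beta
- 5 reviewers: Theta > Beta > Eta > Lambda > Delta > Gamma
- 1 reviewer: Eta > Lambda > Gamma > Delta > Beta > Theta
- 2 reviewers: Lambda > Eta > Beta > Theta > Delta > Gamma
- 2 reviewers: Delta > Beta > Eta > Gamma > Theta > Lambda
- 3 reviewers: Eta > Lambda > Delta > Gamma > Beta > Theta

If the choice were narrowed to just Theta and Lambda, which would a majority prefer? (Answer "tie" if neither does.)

Lambda

Ballots ranking Theta above Lambda: 5 + 2 = 7.
Ballots ranking Lambda above Theta: 17 − 7 = 10.
Lambda wins the head-to-head 10–7.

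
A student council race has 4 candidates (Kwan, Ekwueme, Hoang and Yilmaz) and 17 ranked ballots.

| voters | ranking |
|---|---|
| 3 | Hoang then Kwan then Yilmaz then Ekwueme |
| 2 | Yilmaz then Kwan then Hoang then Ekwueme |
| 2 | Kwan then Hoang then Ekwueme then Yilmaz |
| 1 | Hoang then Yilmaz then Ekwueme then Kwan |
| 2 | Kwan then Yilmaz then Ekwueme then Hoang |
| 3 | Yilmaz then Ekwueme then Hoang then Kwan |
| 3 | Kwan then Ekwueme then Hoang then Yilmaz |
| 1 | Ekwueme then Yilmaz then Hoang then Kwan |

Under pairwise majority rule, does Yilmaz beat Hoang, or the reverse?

Hoang

Ballots ranking Yilmaz above Hoang: 2 + 2 + 3 + 1 = 8.
Ballots ranking Hoang above Yilmaz: 17 − 8 = 9.
Hoang wins the head-to-head 9–8.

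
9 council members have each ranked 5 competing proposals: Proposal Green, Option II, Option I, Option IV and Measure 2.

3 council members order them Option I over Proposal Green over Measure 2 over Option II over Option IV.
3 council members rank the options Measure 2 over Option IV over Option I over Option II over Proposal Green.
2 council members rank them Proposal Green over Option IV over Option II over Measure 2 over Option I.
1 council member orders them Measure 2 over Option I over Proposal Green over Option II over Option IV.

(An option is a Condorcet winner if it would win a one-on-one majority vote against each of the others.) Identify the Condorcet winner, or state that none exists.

none

Head-to-head results (9 council members):
Proposal Green vs Option II: 6 to 3, Proposal Green.
Proposal Green vs Option I: Option I wins 7–2.
Proposal Green vs Option IV: 3+2+1 = 6 for Proposal Green, 3 for Option IV — Proposal Green by 6–3.
Proposal Green vs Measure 2: Proposal Green preferred on 3+2 = 5 ballots; Proposal Green wins 5–4.
Option II vs Option I: Option I wins 7–2.
Option II vs Option IV: Option II preferred on 3+1 = 4 ballots; Option IV wins 5–4.
Option II vs Measure 2: Measure 2 wins 7–2.
Option I vs Option IV: Option IV wins 5–4.
Option I vs Measure 2: Measure 2 wins 6–3.
Option IV–Measure 2: Measure 2 7–2.
No option is unbeaten: Proposal Green loses to Option I; Option II loses to Proposal Green; Option I loses to Option IV; Option IV loses to Proposal Green; Measure 2 loses to Proposal Green. In particular Proposal Green → Option IV → Option I → Proposal Green is a majority cycle — no Condorcet winner exists.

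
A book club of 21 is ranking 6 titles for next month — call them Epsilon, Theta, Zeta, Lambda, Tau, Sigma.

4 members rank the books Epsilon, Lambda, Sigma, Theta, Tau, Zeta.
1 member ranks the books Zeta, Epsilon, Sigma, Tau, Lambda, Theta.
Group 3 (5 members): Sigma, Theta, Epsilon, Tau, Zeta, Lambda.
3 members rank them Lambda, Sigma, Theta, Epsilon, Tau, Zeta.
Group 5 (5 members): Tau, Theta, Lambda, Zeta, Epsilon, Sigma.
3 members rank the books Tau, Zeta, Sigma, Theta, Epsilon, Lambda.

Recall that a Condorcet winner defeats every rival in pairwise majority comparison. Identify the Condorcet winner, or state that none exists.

none

Pairwise majorities:
Epsilon–Theta: Theta 16–5.
Epsilon vs Zeta: Epsilon wins 12–9.
Epsilon vs Lambda: 4+1+5+3 = 13 for Epsilon, 8 for Lambda — Epsilon by 13–8.
Epsilon vs Tau: Epsilon wins 13–8.
Epsilon vs Sigma: Sigma wins 11–10.
Theta vs Zeta: Theta preferred on 4+5+3+5 = 17 ballots; Theta wins 17–4.
Theta vs Lambda: Theta wins 13–8.
Theta vs Tau: 4+5+3 = 12 for Theta, 9 for Tau — Theta by 12–9.
Theta vs Sigma: Theta is ranked higher on 5 ballots, Sigma on 16. Sigma wins 16–5.
Zeta vs Lambda: Lambda, 12–9.
Zeta vs Tau: 1 for Zeta, 20 for Tau — Tau by 20–1.
Zeta vs Sigma: Zeta preferred on 1+5+3 = 9 ballots; Sigma wins 12–9.
Lambda vs Tau: Lambda is ranked higher on 4+3 = 7 ballots, Tau on 14. Tau wins 14–7.
Lambda vs Sigma: 12 to 9, Lambda.
Tau vs Sigma: Sigma, 13–8.
Every book loses at least once (Epsilon loses to Theta; Theta loses to Sigma; Zeta loses to Epsilon; Lambda loses to Epsilon; Tau loses to Epsilon; Sigma loses to Lambda). The majority relation contains the cycle Epsilon beats Lambda beats Sigma beats Epsilon, so there is no Condorcet winner.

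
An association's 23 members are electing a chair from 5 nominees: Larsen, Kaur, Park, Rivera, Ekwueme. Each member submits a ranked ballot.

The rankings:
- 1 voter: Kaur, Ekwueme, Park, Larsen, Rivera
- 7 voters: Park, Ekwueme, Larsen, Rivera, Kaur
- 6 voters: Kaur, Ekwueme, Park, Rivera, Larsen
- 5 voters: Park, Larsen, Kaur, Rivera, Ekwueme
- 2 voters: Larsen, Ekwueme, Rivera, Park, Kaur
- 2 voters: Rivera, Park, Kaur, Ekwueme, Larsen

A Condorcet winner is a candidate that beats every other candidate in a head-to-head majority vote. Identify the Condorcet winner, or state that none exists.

Park

Pairwise majorities:
Larsen vs Kaur: Larsen wins 14–9.
Larsen vs Park: Park, 21–2.
Larsen vs Rivera: Larsen wins 15–8.
Larsen vs Ekwueme: Ekwueme wins 16–7.
Kaur vs Park: Park, 16–7.
Kaur vs Rivera: Kaur, 12–11.
Kaur vs Ekwueme: Kaur wins 14–9.
Park vs Rivera: Park wins 19–4.
Park vs Ekwueme: Park wins 14–9.
Rivera vs Ekwueme: Ekwueme, 16–7.
Only Park has no losses; Park is the Condorcet winner.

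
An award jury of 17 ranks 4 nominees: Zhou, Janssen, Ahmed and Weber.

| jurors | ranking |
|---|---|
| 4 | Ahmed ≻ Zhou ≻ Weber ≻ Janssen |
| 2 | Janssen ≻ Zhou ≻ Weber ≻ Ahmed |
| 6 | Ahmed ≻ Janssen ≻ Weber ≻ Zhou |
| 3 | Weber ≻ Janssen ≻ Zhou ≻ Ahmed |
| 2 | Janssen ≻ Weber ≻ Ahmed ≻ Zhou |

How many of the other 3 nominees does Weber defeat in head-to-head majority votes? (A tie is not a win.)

Weber against each rival (17 jurors):
Weber vs Zhou: 6+3+2 = 11 for Weber, 6 for Zhou — Weber by 11–6.
Weber vs Janssen: 4+3 = 7 for Weber, 10 for Janssen — Janssen by 10–7.
Weber vs Ahmed: 2+3+2 = 7 for Weber, 10 for Ahmed — Ahmed by 10–7.
Weber beats Zhou; loses to Janssen, Ahmed — 1 pairwise win.

1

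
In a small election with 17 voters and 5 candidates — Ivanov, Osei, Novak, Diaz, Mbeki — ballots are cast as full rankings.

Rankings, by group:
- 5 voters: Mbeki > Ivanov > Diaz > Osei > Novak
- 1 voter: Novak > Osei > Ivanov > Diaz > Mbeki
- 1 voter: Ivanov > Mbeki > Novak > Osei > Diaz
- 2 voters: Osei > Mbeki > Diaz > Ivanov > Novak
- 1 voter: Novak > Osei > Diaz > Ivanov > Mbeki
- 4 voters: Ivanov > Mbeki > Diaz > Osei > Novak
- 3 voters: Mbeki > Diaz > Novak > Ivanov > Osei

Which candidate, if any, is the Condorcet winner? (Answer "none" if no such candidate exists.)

Mbeki

Head-to-head results (17 voters):
Ivanov vs Osei: 13 to 4, Ivanov.
Ivanov vs Novak: 12 to 5, Ivanov.
Ivanov vs Diaz: Ivanov is ranked higher on 5+1+1+4 = 11 ballots, Diaz on 6. Ivanov wins 11–6.
Ivanov vs Mbeki: Ivanov is ranked higher on 1+1+1+4 = 7 ballots, Mbeki on 10. Mbeki wins 10–7.
Osei vs Novak: 5+2+4 = 11 for Osei, 6 for Novak — Osei by 11–6.
Osei vs Diaz: 1+1+2+1 = 5 for Osei, 12 for Diaz — Diaz by 12–5.
Osei vs Mbeki: Osei preferred on 1+2+1 = 4 ballots; Mbeki wins 13–4.
Novak vs Diaz: Novak is ranked higher on 1+1+1 = 3 ballots, Diaz on 14. Diaz wins 14–3.
Novak vs Mbeki: 2 to 15, Mbeki.
Diaz vs Mbeki: 1+1 = 2 for Diaz, 15 for Mbeki — Mbeki by 15–2.
Mbeki defeats every rival head-to-head and is the Condorcet winner.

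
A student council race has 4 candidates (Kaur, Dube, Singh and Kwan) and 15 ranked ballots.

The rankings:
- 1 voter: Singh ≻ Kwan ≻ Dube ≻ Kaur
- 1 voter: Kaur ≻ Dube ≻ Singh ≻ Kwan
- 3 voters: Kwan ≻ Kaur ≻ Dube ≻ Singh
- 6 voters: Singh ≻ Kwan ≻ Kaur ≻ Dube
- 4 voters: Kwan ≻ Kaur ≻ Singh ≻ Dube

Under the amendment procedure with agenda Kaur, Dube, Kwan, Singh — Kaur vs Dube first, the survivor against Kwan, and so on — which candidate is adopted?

Singh

Round 1: Kaur vs Dube — 14–1, Kaur advances.
Round 2: Kaur vs Kwan — 1–14, Kwan advances.
Round 3: Kwan vs Singh — 7–8, Singh advances.
Singh survives the agenda.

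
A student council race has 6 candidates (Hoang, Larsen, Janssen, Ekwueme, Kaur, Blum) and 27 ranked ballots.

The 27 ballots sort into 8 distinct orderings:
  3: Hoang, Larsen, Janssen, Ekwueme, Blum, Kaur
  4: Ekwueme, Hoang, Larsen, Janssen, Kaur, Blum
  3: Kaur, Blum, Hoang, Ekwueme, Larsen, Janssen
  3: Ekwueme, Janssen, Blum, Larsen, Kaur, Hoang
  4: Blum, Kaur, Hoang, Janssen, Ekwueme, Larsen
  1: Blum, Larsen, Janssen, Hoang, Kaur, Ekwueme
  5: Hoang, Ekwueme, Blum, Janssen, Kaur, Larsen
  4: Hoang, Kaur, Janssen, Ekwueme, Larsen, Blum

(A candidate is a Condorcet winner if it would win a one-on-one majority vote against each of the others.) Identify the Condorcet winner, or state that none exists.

Hoang

Head-to-head results (27 voters):
Hoang vs Larsen: Hoang, 23–4.
Hoang vs Janssen: Hoang wins 23–4.
Hoang vs Ekwueme: Hoang wins 20–7.
Hoang vs Kaur: Hoang wins 17–10.
Hoang vs Blum: Hoang wins 16–11.
Larsen vs Janssen: Janssen wins 16–11.
Larsen–Ekwueme: Ekwueme 23–4.
Larsen–Kaur: Kaur 16–11.
Larsen vs Blum: Blum, 16–11.
Janssen vs Ekwueme: Ekwueme wins 15–12.
Janssen–Kaur: Janssen 16–11.
Janssen vs Blum: Janssen wins 14–13.
Ekwueme–Kaur: Ekwueme 15–12.
Ekwueme vs Blum: Ekwueme wins 19–8.
Kaur vs Blum: Blum wins 16–11.
Only Hoang has no losses; Hoang is the Condorcet winner.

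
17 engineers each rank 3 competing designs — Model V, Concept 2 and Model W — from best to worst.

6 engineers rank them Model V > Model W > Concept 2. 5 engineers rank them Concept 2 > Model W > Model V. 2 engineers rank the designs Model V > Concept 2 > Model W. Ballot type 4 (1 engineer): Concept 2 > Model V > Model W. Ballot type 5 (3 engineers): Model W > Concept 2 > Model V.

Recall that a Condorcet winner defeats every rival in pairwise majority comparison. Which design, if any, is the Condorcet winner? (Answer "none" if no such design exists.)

none

Pairwise majorities:
Model V vs Concept 2: Model V preferred on 6+2 = 8 ballots; Concept 2 wins 9–8.
Model V vs Model W: Model V, 9–8.
Concept 2 vs Model W: 5+2+1 = 8 for Concept 2, 9 for Model W — Model W by 9–8.
Every design loses at least once (Model V loses to Concept 2; Concept 2 loses to Model W; Model W loses to Model V). The majority relation contains the cycle Model V → Model W → Concept 2 → Model V, so there is no Condorcet winner.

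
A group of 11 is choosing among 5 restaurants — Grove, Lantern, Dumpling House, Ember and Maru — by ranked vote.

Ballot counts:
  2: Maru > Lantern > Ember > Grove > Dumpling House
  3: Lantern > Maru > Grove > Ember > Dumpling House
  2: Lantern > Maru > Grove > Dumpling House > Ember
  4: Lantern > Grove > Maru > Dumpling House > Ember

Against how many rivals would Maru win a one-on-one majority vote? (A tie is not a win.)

Maru against each rival (11 friends):
Maru vs Grove: Maru, 7–4.
Maru–Lantern: Lantern 9–2.
Maru vs Dumpling House: Maru, 11–0.
Maru vs Ember: 11 to 0, Maru.
Maru beats Grove, Dumpling House, Ember; loses to Lantern — 3 pairwise wins.

3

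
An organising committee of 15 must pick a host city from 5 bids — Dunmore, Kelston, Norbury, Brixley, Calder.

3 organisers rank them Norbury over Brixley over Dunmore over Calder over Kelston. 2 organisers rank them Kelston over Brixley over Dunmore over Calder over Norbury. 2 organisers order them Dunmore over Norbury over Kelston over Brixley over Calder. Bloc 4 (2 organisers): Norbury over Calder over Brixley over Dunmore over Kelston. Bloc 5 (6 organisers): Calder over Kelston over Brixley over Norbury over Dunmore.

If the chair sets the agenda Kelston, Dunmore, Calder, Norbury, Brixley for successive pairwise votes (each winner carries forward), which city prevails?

Calder

Round 1: Kelston vs Dunmore — 8–7, Kelston advances.
Round 2: Kelston vs Calder — 4–11, Calder advances.
Round 3: Calder vs Norbury — 8–7, Calder advances.
Round 4: Calder vs Brixley — 8–7, Calder advances.
Calder survives the agenda.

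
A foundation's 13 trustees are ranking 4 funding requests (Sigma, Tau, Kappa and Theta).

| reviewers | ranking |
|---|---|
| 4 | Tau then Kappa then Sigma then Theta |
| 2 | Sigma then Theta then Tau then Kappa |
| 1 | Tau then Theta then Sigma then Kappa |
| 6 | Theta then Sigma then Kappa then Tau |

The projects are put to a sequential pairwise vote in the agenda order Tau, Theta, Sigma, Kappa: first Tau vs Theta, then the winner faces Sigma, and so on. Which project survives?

Theta

Round 1: Tau vs Theta — 5–8, Theta advances.
Round 2: Theta vs Sigma — 7–6, Theta advances.
Round 3: Theta vs Kappa — 9–4, Theta advances.
The agenda winner is Theta.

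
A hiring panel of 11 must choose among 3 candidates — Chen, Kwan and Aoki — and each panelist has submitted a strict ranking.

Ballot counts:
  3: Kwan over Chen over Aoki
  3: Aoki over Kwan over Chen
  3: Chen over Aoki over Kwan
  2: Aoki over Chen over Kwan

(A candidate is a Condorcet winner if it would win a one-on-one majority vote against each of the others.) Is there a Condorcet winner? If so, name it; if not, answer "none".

Pairwise majorities:
Chen vs Kwan: Chen preferred on 3+2 = 5 ballots; Kwan wins 6–5.
Chen vs Aoki: Chen is ranked higher on 3+3 = 6 ballots, Aoki on 5. Chen wins 6–5.
Kwan vs Aoki: Kwan is ranked higher on 3 ballots, Aoki on 8. Aoki wins 8–3.
No candidate is unbeaten: Chen loses to Kwan; Kwan loses to Aoki; Aoki loses to Chen. In particular Chen → Aoki → Kwan → Chen is a majority cycle — no Condorcet winner exists.

none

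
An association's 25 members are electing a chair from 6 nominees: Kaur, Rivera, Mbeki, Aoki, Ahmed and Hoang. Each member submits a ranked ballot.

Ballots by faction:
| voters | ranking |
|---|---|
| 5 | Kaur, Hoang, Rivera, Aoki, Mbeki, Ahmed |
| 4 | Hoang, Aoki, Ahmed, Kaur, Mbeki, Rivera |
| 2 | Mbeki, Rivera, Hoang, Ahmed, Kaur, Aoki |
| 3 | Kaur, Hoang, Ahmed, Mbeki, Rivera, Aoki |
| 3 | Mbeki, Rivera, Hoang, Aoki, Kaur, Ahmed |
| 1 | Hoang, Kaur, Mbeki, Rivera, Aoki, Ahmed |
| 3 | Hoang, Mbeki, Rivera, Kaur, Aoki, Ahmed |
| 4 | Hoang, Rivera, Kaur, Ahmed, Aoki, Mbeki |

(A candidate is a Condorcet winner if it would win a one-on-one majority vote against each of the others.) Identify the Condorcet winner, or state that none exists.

Pairwise majorities:
Kaur vs Rivera: Kaur preferred on 5+4+3+1 = 13 ballots; Kaur wins 13–12.
Kaur vs Mbeki: 17 to 8, Kaur.
Kaur vs Aoki: Kaur is ranked higher on 5+2+3+1+3+4 = 18 ballots, Aoki on 7. Kaur wins 18–7.
Kaur vs Ahmed: 19 to 6, Kaur.
Kaur vs Hoang: Kaur preferred on 5+3 = 8 ballots; Hoang wins 17–8.
Rivera vs Mbeki: 9 to 16, Mbeki.
Rivera vs Aoki: Rivera preferred on 21 ballots; Rivera wins 21–4.
Rivera vs Ahmed: Rivera is ranked higher on 5+2+3+1+3+4 = 18 ballots, Ahmed on 7. Rivera wins 18–7.
Rivera vs Hoang: Rivera preferred on 2+3 = 5 ballots; Hoang wins 20–5.
Mbeki vs Aoki: Mbeki is ranked higher on 2+3+3+1+3 = 12 ballots, Aoki on 13. Aoki wins 13–12.
Mbeki vs Ahmed: Mbeki is ranked higher on 5+2+3+1+3 = 14 ballots, Ahmed on 11. Mbeki wins 14–11.
Mbeki vs Hoang: 2+3 = 5 for Mbeki, 20 for Hoang — Hoang by 20–5.
Aoki vs Ahmed: 16 to 9, Aoki.
Aoki vs Hoang: 0 for Aoki, 25 for Hoang — Hoang by 25–0.
Ahmed vs Hoang: Ahmed preferred on 0 ballots; Hoang wins 25–0.
Hoang beats each of Kaur, Rivera, Mbeki, Aoki, Ahmed — Hoang is the Condorcet winner.

Hoang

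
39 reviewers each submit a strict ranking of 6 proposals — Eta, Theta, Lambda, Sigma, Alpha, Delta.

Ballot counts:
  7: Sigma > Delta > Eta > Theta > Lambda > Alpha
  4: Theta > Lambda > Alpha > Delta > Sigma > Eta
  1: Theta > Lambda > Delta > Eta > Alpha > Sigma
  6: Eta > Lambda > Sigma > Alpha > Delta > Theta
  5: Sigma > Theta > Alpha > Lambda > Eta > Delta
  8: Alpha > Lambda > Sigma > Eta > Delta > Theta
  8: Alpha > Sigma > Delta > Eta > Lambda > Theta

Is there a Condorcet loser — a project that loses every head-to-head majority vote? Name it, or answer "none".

Theta

Head-to-head results (39 reviewers):
Eta–Theta: Eta 29–10.
Eta vs Lambda: Eta is ranked higher on 7+6+8 = 21 ballots, Lambda on 18. Eta wins 21–18.
Eta vs Sigma: Eta preferred on 1+6 = 7 ballots; Sigma wins 32–7.
Eta vs Alpha: 14 to 25, Alpha.
Eta vs Delta: Delta, 20–19.
Theta vs Lambda: 7+4+1+5 = 17 for Theta, 22 for Lambda — Lambda by 22–17.
Theta vs Sigma: Theta preferred on 4+1 = 5 ballots; Sigma wins 34–5.
Theta vs Alpha: 17 to 22, Alpha.
Theta vs Delta: Delta, 29–10.
Lambda vs Sigma: Lambda preferred on 4+1+6+8 = 19 ballots; Sigma wins 20–19.
Lambda vs Alpha: Lambda preferred on 7+4+1+6 = 18 ballots; Alpha wins 21–18.
Lambda vs Delta: Lambda wins 24–15.
Sigma vs Alpha: 18 to 21, Alpha.
Sigma vs Delta: Sigma wins 34–5.
Alpha vs Delta: Alpha wins 31–8.
Theta is beaten in every head-to-head and is the Condorcet loser.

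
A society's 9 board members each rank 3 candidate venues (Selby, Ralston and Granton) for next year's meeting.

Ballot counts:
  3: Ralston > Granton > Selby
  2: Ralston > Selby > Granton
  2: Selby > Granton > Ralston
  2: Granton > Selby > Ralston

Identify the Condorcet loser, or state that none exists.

Selby

Head-to-head results (9 organisers):
Selby vs Ralston: 4 to 5, Ralston.
Selby vs Granton: Selby preferred on 2+2 = 4 ballots; Granton wins 5–4.
Ralston vs Granton: Ralston preferred on 3+2 = 5 ballots; Ralston wins 5–4.
Selby loses to every other city — it is the Condorcet loser.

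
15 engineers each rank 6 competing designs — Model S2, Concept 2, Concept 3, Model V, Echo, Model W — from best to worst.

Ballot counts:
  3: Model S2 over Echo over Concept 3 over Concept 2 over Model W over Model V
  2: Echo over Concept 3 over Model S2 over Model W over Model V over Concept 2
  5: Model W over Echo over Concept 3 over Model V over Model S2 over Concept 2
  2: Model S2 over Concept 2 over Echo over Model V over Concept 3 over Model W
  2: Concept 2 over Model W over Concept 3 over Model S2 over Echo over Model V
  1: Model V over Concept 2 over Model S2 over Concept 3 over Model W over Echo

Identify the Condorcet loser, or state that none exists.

Head-to-head results (15 engineers):
Model S2 vs Concept 2: Model S2, 12–3.
Model S2 vs Concept 3: 3+2+1 = 6 for Model S2, 9 for Concept 3 — Concept 3 by 9–6.
Model S2 vs Model V: Model S2, 9–6.
Model S2 vs Echo: Model S2 wins 8–7.
Model S2 vs Model W: Model S2 wins 8–7.
Concept 2 vs Concept 3: Concept 2 is ranked higher on 2+2+1 = 5 ballots, Concept 3 on 10. Concept 3 wins 10–5.
Concept 2–Model V: Model V 8–7.
Concept 2 vs Echo: 2+2+1 = 5 for Concept 2, 10 for Echo — Echo by 10–5.
Concept 2 vs Model W: Concept 2 is ranked higher on 3+2+2+1 = 8 ballots, Model W on 7. Concept 2 wins 8–7.
Concept 3 vs Model V: 12 to 3, Concept 3.
Concept 3 vs Echo: Echo, 12–3.
Concept 3 vs Model W: Concept 3, 8–7.
Model V vs Echo: Echo wins 14–1.
Model V vs Model W: 2+1 = 3 for Model V, 12 for Model W — Model W by 12–3.
Echo vs Model W: 3+2+2 = 7 for Echo, 8 for Model W — Model W by 8–7.
Each design has at least one pairwise win (Model S2 beats Concept 2; Concept 2 beats Model W; Concept 3 beats Model S2; Model V beats Concept 2; Echo beats Concept 2; Model W beats Model V) — no Condorcet loser.

none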